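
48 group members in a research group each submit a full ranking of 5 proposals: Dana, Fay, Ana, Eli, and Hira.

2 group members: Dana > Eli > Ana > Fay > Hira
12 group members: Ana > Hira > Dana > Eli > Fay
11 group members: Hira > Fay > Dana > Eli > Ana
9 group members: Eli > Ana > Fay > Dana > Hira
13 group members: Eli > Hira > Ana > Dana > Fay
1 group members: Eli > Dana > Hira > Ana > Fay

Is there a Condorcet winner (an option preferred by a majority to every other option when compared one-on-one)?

No

Head-to-head results (48 voters total):
Dana vs Fay: Dana wins 28–20.
Dana vs Ana: Ana wins 34–14.
Dana vs Eli: Dana wins 25–23.
Dana vs Hira: Hira wins 36–12.
Fay vs Ana: Ana wins 37–11.
Fay vs Eli: Eli wins 37–11.
Fay vs Hira: Hira wins 37–11.
Ana vs Eli: Eli wins 36–12.
Ana vs Hira: Hira wins 25–23.
Eli vs Hira: Eli wins 25–23.
No candidate beats all others: Dana beats Eli beats Ana beats Dana, a majority cycle.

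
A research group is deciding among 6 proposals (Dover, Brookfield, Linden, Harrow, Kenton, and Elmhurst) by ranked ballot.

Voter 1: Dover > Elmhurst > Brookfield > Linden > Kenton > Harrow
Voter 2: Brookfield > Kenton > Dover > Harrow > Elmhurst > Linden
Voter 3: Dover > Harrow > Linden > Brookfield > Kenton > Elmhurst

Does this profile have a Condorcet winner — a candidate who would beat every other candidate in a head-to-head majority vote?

Yes

Head-to-head results (3 voters total):
Dover vs Brookfield: Dover wins 2–1.
Dover vs Linden: Dover wins 3–0.
Dover vs Harrow: Dover wins 3–0.
Dover vs Kenton: Dover wins 2–1.
Dover vs Elmhurst: Dover wins 3–0.
Brookfield vs Linden: Brookfield wins 2–1.
Brookfield vs Harrow: Brookfield wins 2–1.
Brookfield vs Kenton: Brookfield wins 3–0.
Brookfield vs Elmhurst: Brookfield wins 2–1.
Linden vs Harrow: Harrow wins 2–1.
Linden vs Kenton: Linden wins 2–1.
Linden vs Elmhurst: Elmhurst wins 2–1.
Harrow vs Kenton: Kenton wins 2–1.
Harrow vs Elmhurst: Harrow wins 2–1.
Kenton vs Elmhurst: Kenton wins 2–1.
Dover beats each rival — Brookfield (2–1), Linden (3–0), Harrow (3–0), Kenton (2–1), Elmhurst (3–0) — so Dover is the Condorcet winner.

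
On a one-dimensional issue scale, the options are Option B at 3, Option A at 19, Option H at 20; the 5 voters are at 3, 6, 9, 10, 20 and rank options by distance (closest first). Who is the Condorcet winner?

Option B

With single-peaked preferences on a line, the Condorcet winner is the candidate closest to the median voter.
The median voter (position 9) is closest to Option B at 3.
Check: Option B vs Option H — voters closer to Option B: 4 of 5.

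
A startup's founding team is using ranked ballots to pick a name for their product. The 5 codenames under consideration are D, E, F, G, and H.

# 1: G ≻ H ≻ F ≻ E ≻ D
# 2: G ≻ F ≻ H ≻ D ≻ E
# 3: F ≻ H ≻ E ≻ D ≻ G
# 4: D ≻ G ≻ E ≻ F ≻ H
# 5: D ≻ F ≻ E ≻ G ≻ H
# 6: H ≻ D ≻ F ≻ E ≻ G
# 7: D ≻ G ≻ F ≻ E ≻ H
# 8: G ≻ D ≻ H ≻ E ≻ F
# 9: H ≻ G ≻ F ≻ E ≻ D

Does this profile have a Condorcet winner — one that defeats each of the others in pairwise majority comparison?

Head-to-head results (9 voters total):
D vs E: D wins 6–3.
D vs F: D wins 5–4.
D vs G: D wins 5–4.
D vs H: H wins 5–4.
E vs F: F wins 7–2.
E vs G: G wins 6–3.
E vs H: H wins 6–3.
F vs G: G wins 6–3.
F vs H: F wins 5–4.
G vs H: G wins 6–3.
No candidate beats all others: D beats F beats H beats D, a majority cycle.

No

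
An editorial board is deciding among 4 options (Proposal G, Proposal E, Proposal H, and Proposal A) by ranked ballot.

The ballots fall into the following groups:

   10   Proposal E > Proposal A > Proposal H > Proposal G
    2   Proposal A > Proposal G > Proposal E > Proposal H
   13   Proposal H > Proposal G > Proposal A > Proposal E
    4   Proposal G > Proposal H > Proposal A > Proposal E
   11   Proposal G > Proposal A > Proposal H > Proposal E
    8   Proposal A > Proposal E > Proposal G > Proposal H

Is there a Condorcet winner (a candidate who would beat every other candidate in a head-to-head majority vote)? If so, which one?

Head-to-head results (48 voters total):
Proposal G vs Proposal E: Proposal G wins 30–18.
Proposal G vs Proposal H: Proposal G wins 25–23.
Proposal G vs Proposal A: Proposal G wins 28–20.
Proposal E vs Proposal H: Proposal H wins 28–20.
Proposal E vs Proposal A: Proposal A wins 38–10.
Proposal H vs Proposal A: Proposal A wins 31–17.
Proposal G beats each rival — Proposal E (30–18), Proposal H (25–23), Proposal A (28–20) — so Proposal G is the Condorcet winner.

Proposal G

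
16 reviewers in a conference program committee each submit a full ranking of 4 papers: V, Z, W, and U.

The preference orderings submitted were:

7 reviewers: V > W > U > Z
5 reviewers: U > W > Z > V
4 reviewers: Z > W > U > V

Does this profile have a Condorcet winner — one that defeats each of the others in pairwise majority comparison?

Head-to-head results (16 voters total):
V vs Z: Z wins 9–7.
V vs W: W wins 9–7.
V vs U: U wins 9–7.
Z vs W: W wins 12–4.
Z vs U: U wins 12–4.
W vs U: W wins 11–5.
W beats each rival — V (9–7), Z (12–4), U (11–5) — so W is the Condorcet winner.

Yes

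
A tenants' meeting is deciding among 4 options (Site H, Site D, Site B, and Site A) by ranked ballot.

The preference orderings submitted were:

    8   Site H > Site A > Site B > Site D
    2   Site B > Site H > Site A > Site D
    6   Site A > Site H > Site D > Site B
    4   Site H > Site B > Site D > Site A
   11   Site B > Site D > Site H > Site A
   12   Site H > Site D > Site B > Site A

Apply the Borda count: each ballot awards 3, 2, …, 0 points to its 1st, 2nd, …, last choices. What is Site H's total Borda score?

Borda scores:
  Site H: 8·3 + 2·2 + 6·2 + 4·3 + 11·1 + 12·3 = 99
  Site D: 8·0 + 2·0 + 6·1 + 4·1 + 11·2 + 12·2 = 56
  Site B: 8·1 + 2·3 + 6·0 + 4·2 + 11·3 + 12·1 = 67
  Site A: 8·2 + 2·1 + 6·3 + 4·0 + 11·0 + 12·0 = 36

99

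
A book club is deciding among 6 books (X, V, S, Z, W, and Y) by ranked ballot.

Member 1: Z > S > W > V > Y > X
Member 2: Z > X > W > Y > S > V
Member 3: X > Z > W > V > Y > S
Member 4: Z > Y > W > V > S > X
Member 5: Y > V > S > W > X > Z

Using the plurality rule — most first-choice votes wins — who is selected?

First-place vote totals:
  X: 1
  V: 0
  S: 0
  Z: 3
  W: 0
  Y: 1
Z has the most first-place votes.

Z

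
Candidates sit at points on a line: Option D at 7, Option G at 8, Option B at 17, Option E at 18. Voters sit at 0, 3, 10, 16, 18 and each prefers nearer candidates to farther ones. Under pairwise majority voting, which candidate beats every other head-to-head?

Option G

With single-peaked preferences on a line, the Condorcet winner is the candidate closest to the median voter.
The median voter (position 10) is closest to Option G at 8.
Check: Option G vs Option E — voters closer to Option G: 3 of 5.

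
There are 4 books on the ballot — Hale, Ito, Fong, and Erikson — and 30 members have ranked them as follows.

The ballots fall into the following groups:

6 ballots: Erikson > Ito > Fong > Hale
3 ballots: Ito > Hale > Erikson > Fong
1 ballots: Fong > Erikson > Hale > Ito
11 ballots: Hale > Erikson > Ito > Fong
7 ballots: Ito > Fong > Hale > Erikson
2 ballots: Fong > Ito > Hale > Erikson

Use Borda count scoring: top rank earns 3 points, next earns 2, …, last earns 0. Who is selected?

Borda scores:
  Hale: 6·0 + 3·2 + 1 + 11·3 + 7·1 + 2·1 = 49
  Ito: 6·2 + 3·3 + 0 + 11·1 + 7·3 + 2·2 = 57
  Fong: 6·1 + 3·0 + 3 + 11·0 + 7·2 + 2·3 = 29
  Erikson: 6·3 + 3·1 + 2 + 11·2 + 7·0 + 2·0 = 45
Ito has the highest total.

Ito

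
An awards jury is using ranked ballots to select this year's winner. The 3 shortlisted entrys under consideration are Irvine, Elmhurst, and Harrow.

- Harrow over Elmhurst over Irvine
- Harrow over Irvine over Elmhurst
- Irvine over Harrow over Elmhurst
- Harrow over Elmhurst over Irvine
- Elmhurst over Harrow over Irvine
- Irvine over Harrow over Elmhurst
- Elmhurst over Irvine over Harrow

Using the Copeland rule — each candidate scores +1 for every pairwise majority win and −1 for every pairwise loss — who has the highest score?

Pairwise results:
  Irvine vs Elmhurst: Elmhurst wins 4–3.
  Irvine vs Harrow: Harrow wins 4–3.
  Elmhurst vs Harrow: Harrow wins 5–2.
Copeland scores (wins − losses):
  Irvine: 0 − 2 = -2
  Elmhurst: 1 − 1 = 0
  Harrow: 2 − 0 = 2
Harrow has the best Copeland score.

Harrow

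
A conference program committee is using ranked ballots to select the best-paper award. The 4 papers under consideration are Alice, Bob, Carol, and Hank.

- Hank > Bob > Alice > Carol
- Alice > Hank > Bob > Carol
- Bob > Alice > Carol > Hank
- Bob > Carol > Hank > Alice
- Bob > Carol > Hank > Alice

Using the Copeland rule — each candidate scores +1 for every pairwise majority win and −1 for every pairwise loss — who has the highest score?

Bob

Pairwise results:
  Alice vs Bob: Bob wins 4–1.
  Alice vs Carol: Alice wins 3–2.
  Alice vs Hank: Hank wins 3–2.
  Bob vs Carol: Bob wins 5–0.
  Bob vs Hank: Bob wins 3–2.
  Carol vs Hank: Carol wins 3–2.
Copeland scores (wins − losses):
  Alice: 1 − 2 = -1
  Bob: 3 − 0 = 3
  Carol: 1 − 2 = -1
  Hank: 1 − 2 = -1
Bob has the best Copeland score.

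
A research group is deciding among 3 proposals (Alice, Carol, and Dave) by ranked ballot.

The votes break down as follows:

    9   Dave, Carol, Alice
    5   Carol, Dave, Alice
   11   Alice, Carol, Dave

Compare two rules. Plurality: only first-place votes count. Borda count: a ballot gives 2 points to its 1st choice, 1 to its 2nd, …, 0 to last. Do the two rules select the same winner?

Plurality first-place counts: Alice 11, Carol 5, Dave 9 → Alice.
Borda totals: Alice 22, Carol 30, Dave 23 → Carol.
The two rules disagree: plurality picks Alice, Borda picks Carol.

No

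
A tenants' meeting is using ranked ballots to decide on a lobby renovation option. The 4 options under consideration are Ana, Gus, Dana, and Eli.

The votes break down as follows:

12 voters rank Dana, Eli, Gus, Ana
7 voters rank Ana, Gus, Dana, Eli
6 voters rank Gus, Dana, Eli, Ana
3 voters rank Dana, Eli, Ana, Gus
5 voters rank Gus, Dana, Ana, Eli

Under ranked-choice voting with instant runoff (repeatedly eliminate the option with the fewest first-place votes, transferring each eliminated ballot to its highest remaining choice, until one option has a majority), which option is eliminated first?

Eli

Round 1: Dana 15, Gus 11, Ana 7, Eli 0. Eli has the fewest and is eliminated.
Round 2: Dana 15, Gus 11, Ana 7. Ana has the fewest and is eliminated.
Round 3: Gus 18, Dana 15. Gus has a majority.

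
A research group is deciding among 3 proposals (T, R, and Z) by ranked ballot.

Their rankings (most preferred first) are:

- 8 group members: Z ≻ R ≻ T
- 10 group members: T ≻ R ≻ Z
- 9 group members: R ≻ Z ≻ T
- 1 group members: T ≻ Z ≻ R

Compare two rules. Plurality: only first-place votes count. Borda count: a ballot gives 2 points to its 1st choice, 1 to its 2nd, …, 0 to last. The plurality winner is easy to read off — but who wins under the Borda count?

Plurality first-place counts: T 11, R 9, Z 8 → T.
Borda totals: T 22, R 36, Z 26 → R.

R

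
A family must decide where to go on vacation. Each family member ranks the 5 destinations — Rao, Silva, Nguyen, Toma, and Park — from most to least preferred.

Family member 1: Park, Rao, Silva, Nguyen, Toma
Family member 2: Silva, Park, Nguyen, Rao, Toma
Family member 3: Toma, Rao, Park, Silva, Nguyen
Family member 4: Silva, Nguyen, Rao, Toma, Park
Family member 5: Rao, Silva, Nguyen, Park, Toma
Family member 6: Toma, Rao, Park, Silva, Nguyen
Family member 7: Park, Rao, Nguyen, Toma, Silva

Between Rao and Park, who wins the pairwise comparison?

Ballots ranking Rao above Park: 4.
Ballots ranking Park above Rao: 3.
Rao wins the head-to-head, 4–3.

Rao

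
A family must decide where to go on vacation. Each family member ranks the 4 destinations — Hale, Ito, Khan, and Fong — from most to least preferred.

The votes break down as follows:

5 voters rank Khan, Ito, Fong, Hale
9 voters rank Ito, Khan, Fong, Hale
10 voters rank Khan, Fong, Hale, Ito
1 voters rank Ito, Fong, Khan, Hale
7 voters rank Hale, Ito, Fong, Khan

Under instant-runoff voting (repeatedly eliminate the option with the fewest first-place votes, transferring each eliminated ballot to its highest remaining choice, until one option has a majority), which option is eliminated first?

Round 1: Khan 15, Ito 10, Hale 7, Fong 0. Fong has the fewest and is eliminated.
Round 2: Khan 15, Ito 10, Hale 7. Hale has the fewest and is eliminated.
Round 3: Ito 17, Khan 15. Ito has a majority.

Fong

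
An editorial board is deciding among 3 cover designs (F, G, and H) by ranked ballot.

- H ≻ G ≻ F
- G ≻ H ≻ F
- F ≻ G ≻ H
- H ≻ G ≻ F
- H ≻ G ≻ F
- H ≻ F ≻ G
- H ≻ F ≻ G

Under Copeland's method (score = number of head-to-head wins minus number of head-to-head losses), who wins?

H

Pairwise results:
  F vs G: G wins 4–3.
  F vs H: H wins 6–1.
  G vs H: H wins 5–2.
Copeland scores (wins − losses):
  F: 0 − 2 = -2
  G: 1 − 1 = 0
  H: 2 − 0 = 2
H has the best Copeland score.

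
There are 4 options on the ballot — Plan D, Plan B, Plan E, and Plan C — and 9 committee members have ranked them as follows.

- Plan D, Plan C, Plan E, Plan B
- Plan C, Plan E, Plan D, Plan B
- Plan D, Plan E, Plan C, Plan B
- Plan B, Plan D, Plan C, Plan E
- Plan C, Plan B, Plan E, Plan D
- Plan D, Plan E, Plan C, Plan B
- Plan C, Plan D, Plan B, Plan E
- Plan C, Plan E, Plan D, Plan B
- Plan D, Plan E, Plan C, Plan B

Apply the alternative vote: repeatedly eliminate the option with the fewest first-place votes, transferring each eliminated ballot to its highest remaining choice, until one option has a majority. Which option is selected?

Round 1: Plan D 4, Plan C 4, Plan B 1, Plan E 0. Plan E has the fewest and is eliminated.
Round 2: Plan D 4, Plan C 4, Plan B 1. Plan B has the fewest and is eliminated.
Round 3: Plan D 5, Plan C 4. Plan D has a majority.

Plan D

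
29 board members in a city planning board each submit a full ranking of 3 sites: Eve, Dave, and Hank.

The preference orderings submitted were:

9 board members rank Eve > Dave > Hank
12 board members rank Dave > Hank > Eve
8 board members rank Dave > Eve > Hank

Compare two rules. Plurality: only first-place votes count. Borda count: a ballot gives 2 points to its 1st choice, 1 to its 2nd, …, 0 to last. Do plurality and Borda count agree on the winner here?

Plurality first-place counts: Eve 9, Dave 20, Hank 0 → Dave.
Borda totals: Eve 26, Dave 49, Hank 12 → Dave.
The two rules agree on Dave.

Yes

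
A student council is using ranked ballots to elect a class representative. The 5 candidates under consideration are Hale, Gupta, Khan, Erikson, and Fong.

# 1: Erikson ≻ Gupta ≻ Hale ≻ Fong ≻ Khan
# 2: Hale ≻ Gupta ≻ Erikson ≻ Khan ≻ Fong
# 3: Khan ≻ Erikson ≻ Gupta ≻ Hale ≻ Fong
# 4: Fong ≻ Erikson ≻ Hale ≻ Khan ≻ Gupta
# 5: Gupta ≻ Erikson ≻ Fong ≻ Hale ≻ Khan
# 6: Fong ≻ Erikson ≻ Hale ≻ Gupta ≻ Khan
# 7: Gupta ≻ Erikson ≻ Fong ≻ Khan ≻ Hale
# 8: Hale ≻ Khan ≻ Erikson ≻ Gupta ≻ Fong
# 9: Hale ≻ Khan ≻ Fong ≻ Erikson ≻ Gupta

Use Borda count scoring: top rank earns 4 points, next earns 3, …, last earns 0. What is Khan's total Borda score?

Borda scores:
  Hale: 2 + 4 + 1 + 2 + 1 + 2 + 0 + 4 + 4 = 20
  Gupta: 3 + 3 + 2 + 0 + 4 + 1 + 4 + 1 + 0 = 18
  Khan: 0 + 1 + 4 + 1 + 0 + 0 + 1 + 3 + 3 = 13
  Erikson: 4 + 2 + 3 + 3 + 3 + 3 + 3 + 2 + 1 = 24
  Fong: 1 + 0 + 0 + 4 + 2 + 4 + 2 + 0 + 2 = 15

13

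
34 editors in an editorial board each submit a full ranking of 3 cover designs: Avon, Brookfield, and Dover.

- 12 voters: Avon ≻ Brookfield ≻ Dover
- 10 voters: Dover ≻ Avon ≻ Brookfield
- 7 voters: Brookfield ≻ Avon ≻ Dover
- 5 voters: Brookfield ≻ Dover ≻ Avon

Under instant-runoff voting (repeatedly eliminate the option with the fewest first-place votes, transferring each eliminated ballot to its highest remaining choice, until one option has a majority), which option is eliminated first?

Round 1: Avon 12, Brookfield 12, Dover 10. Dover has the fewest and is eliminated.
Round 2: Avon 22, Brookfield 12. Avon has a majority.

Dover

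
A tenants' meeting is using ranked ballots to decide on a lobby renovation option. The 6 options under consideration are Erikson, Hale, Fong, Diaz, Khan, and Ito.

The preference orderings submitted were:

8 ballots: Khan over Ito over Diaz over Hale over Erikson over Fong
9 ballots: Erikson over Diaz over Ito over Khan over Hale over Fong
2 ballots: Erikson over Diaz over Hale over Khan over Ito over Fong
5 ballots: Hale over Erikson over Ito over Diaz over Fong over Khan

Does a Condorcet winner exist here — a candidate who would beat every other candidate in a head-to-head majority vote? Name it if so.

No Condorcet winner

Head-to-head results (24 voters total):
Erikson vs Hale: Hale wins 13–11.
Erikson vs Fong: Erikson wins 24–0.
Erikson vs Diaz: Erikson wins 16–8.
Erikson vs Khan: Erikson wins 16–8.
Erikson vs Ito: Erikson wins 16–8.
Hale vs Fong: Hale wins 24–0.
Hale vs Diaz: Diaz wins 19–5.
Hale vs Khan: Khan wins 17–7.
Hale vs Ito: Ito wins 17–7.
Fong vs Diaz: Diaz wins 24–0.
Fong vs Khan: Khan wins 19–5.
Fong vs Ito: Ito wins 24–0.
Diaz vs Khan: Diaz wins 16–8.
Diaz vs Ito: Ito wins 13–11.
Khan vs Ito: Ito wins 14–10.
No candidate beats all others: Erikson beats Diaz beats Hale beats Erikson, a majority cycle.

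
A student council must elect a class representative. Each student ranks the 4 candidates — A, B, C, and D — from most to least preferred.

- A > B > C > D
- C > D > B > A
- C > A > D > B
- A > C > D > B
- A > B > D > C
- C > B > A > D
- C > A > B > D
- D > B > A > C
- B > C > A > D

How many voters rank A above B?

Ballots ranking A above B: 5.
Ballots ranking B above A: 4.
So 5 of 9 voters prefer A to B.

5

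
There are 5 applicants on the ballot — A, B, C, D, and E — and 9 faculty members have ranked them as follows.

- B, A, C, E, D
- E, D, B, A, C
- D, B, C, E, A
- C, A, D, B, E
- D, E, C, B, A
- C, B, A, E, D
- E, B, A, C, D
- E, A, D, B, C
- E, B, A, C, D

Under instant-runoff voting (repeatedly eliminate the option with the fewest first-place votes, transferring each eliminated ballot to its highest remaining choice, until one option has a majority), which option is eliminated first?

A

Round 1: E 4, C 2, D 2, B 1, A 0. A has the fewest and is eliminated.
Round 2: E 4, C 2, D 2, B 1. B has the fewest and is eliminated.
Round 3: E 4, C 3, D 2. D has the fewest and is eliminated.
Round 4: E 5, C 4. E has a majority.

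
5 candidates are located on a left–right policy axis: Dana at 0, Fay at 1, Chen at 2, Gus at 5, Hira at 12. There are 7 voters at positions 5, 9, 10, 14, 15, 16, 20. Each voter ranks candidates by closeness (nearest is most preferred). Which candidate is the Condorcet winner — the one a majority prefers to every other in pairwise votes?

With single-peaked preferences on a line, the Condorcet winner is the candidate closest to the median voter.
The median voter (position 14) is closest to Hira at 12.
Check: Hira vs Chen — voters closer to Hira: 6 of 7.

Hira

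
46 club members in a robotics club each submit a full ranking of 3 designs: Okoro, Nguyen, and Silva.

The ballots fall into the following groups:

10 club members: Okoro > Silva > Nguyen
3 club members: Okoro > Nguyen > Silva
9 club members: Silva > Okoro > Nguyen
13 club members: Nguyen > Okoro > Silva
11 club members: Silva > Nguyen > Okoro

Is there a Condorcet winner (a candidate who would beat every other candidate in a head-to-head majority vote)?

No

Head-to-head results (46 voters total):
Okoro vs Nguyen: Nguyen wins 24–22.
Okoro vs Silva: Okoro wins 26–20.
Nguyen vs Silva: Silva wins 30–16.
No candidate beats all others: Okoro beats Silva beats Nguyen beats Okoro, a majority cycle.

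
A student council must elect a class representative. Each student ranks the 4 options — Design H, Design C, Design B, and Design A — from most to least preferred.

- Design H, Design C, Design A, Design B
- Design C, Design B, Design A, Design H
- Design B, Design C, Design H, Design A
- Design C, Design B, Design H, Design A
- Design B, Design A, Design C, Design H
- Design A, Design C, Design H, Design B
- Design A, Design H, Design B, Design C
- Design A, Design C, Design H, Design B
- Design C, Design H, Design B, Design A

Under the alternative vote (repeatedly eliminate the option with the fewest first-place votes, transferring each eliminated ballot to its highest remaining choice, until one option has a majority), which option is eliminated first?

Design H

Round 1: Design C 3, Design A 3, Design B 2, Design H 1. Design H has the fewest and is eliminated.
Round 2: Design C 4, Design A 3, Design B 2. Design B has the fewest and is eliminated.
Round 3: Design C 5, Design A 4. Design C has a majority.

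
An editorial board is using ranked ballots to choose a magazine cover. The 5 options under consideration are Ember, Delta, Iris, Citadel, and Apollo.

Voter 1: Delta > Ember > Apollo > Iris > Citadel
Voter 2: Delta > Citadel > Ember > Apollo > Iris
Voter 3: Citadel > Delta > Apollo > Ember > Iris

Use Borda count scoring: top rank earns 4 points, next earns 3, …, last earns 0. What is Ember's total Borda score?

6

Borda scores:
  Ember: 3 + 2 + 1 = 6
  Delta: 4 + 4 + 3 = 11
  Iris: 1 + 0 + 0 = 1
  Citadel: 0 + 3 + 4 = 7
  Apollo: 2 + 1 + 2 = 5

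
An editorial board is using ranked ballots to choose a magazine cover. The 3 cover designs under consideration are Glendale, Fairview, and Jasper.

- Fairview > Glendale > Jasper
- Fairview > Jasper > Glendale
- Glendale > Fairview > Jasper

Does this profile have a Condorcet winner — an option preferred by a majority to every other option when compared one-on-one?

Yes

Head-to-head results (3 voters total):
Glendale vs Fairview: Fairview wins 2–1.
Glendale vs Jasper: Glendale wins 2–1.
Fairview vs Jasper: Fairview wins 3–0.
Fairview beats each rival — Glendale (2–1), Jasper (3–0) — so Fairview is the Condorcet winner.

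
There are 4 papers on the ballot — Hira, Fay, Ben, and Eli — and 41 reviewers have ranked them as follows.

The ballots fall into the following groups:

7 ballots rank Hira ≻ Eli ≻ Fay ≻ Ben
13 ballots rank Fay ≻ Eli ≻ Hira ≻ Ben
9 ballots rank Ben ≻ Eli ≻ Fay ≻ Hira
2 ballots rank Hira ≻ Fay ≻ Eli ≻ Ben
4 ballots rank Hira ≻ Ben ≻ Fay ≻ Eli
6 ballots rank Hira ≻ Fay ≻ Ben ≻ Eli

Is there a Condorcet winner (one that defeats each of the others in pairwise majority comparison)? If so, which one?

Head-to-head results (41 voters total):
Hira vs Fay: Fay wins 22–19.
Hira vs Ben: Hira wins 32–9.
Hira vs Eli: Eli wins 22–19.
Fay vs Ben: Fay wins 28–13.
Fay vs Eli: Fay wins 25–16.
Ben vs Eli: Eli wins 22–19.
Fay beats each rival — Hira (22–19), Ben (28–13), Eli (25–16) — so Fay is the Condorcet winner.

Fay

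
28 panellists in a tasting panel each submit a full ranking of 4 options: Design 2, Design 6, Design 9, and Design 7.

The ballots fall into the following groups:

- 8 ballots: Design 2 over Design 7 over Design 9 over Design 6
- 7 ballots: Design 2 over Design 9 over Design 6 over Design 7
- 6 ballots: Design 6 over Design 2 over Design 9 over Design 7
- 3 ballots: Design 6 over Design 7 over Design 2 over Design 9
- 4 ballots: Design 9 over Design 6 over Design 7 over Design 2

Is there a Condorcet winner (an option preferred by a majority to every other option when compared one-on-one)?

Head-to-head results (28 voters total):
Design 2 vs Design 6: Design 2 wins 15–13.
Design 2 vs Design 9: Design 2 wins 24–4.
Design 2 vs Design 7: Design 2 wins 21–7.
Design 6 vs Design 9: Design 9 wins 19–9.
Design 6 vs Design 7: Design 6 wins 20–8.
Design 9 vs Design 7: Design 9 wins 17–11.
Design 2 beats each rival — Design 6 (15–13), Design 9 (24–4), Design 7 (21–7) — so Design 2 is the Condorcet winner.

Yes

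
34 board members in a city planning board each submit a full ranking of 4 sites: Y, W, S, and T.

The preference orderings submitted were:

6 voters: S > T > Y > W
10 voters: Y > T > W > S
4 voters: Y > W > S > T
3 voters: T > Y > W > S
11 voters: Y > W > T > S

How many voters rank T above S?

Ballots ranking T above S: 10+3+11 = 24.
Ballots ranking S above T: 6+4 = 10.
So 24 of 34 voters prefer T to S.

24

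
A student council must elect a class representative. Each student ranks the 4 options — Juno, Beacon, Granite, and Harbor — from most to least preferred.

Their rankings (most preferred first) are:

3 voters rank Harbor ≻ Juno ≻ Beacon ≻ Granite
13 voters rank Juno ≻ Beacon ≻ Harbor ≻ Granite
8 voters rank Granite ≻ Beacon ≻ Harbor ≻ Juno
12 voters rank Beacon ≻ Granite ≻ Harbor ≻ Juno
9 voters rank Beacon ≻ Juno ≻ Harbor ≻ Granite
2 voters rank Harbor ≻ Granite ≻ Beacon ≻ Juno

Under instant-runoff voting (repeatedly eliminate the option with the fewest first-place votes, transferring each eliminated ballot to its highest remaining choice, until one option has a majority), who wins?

Round 1: Beacon 21, Juno 13, Granite 8, Harbor 5. Harbor has the fewest and is eliminated.
Round 2: Beacon 21, Juno 16, Granite 10. Granite has the fewest and is eliminated.
Round 3: Beacon 31, Juno 16. Beacon has a majority.

Beacon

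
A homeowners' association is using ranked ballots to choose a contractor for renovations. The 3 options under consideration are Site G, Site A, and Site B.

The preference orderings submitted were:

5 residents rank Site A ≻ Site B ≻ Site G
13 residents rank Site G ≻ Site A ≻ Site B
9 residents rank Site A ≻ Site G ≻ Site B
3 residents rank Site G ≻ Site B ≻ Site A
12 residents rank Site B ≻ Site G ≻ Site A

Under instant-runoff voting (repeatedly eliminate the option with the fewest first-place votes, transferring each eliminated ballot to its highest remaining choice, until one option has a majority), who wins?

Round 1: Site G 16, Site A 14, Site B 12. Site B has the fewest and is eliminated.
Round 2: Site G 28, Site A 14. Site G has a majority.

Site G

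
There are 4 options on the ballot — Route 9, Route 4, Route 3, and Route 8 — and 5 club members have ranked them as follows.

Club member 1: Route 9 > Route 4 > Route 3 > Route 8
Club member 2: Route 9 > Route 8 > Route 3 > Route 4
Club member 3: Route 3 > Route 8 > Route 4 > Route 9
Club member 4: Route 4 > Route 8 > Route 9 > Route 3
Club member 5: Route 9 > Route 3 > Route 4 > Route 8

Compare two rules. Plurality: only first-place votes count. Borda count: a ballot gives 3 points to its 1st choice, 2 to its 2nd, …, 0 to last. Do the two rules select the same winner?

Yes

Plurality first-place counts: Route 9 3, Route 4 1, Route 3 1, Route 8 0 → Route 9.
Borda totals: Route 9 10, Route 4 7, Route 3 7, Route 8 6 → Route 9.
The two rules agree on Route 9.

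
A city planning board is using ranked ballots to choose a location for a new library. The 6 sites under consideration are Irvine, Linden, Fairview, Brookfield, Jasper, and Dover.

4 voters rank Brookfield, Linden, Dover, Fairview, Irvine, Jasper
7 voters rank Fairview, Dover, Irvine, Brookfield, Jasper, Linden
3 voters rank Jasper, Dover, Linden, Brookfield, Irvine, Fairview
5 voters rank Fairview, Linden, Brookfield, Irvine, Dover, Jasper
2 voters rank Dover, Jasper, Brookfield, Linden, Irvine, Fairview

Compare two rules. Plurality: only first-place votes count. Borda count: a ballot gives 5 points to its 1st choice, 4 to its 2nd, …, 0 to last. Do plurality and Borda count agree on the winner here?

Yes

Plurality first-place counts: Irvine 0, Linden 0, Fairview 12, Brookfield 4, Jasper 3, Dover 2 → Fairview.
Borda totals: Irvine 40, Linden 49, Fairview 68, Brookfield 61, Jasper 30, Dover 67 → Fairview.
The two rules agree on Fairview.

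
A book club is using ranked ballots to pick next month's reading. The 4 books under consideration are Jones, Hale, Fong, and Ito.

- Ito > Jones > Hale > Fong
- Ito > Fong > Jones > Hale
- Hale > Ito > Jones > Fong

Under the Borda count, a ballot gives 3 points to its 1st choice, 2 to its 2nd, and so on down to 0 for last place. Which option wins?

Borda scores:
  Jones: 2 + 1 + 1 = 4
  Hale: 1 + 0 + 3 = 4
  Fong: 0 + 2 + 0 = 2
  Ito: 3 + 3 + 2 = 8
Ito has the highest total.

Ito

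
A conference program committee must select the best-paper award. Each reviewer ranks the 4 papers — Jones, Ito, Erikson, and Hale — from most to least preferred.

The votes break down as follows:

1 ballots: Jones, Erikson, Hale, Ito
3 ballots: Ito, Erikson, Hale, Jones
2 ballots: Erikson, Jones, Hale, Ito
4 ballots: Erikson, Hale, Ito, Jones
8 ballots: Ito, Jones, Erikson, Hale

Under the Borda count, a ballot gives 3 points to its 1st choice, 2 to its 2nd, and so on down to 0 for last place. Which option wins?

Ito

Borda scores:
  Jones: 3 + 3·0 + 2·2 + 4·0 + 8·2 = 23
  Ito: 0 + 3·3 + 2·0 + 4·1 + 8·3 = 37
  Erikson: 2 + 3·2 + 2·3 + 4·3 + 8·1 = 34
  Hale: 1 + 3·1 + 2·1 + 4·2 + 8·0 = 14
Ito has the highest total.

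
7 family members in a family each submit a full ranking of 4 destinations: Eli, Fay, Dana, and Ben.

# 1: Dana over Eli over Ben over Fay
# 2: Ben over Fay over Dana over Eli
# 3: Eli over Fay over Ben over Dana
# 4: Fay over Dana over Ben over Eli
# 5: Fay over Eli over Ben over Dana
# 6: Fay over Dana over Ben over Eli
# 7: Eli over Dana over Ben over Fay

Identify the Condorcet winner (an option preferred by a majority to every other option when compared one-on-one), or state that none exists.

Head-to-head results (7 voters total):
Eli vs Fay: Fay wins 4–3.
Eli vs Dana: Dana wins 4–3.
Eli vs Ben: Eli wins 4–3.
Fay vs Dana: Fay wins 5–2.
Fay vs Ben: Fay wins 4–3.
Dana vs Ben: Dana wins 4–3.
Fay beats each rival — Eli (4–3), Dana (5–2), Ben (4–3) — so Fay is the Condorcet winner.

Fay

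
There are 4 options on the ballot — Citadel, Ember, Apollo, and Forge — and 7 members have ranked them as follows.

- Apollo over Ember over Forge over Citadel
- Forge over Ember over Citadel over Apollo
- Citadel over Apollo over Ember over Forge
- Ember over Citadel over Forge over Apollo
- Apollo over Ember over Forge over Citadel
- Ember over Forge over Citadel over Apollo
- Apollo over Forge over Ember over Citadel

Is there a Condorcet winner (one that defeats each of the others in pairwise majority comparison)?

Head-to-head results (7 voters total):
Citadel vs Ember: Ember wins 6–1.
Citadel vs Apollo: Citadel wins 4–3.
Citadel vs Forge: Forge wins 5–2.
Ember vs Apollo: Apollo wins 4–3.
Ember vs Forge: Ember wins 5–2.
Apollo vs Forge: Apollo wins 4–3.
No candidate beats all others: Citadel beats Apollo beats Ember beats Citadel, a majority cycle.

No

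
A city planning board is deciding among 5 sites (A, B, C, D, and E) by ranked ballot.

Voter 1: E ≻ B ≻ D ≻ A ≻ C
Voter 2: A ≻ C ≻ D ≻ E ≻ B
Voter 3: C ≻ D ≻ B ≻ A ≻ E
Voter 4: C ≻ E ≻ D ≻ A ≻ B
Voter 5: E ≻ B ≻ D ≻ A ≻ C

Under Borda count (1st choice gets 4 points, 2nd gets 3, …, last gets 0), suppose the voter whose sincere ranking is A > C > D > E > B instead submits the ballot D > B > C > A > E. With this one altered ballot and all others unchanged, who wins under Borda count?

Borda totals with the altered ballot: A 5, B 11, C 10, D 13, E 11.
The switch changes the winner from E to D.

D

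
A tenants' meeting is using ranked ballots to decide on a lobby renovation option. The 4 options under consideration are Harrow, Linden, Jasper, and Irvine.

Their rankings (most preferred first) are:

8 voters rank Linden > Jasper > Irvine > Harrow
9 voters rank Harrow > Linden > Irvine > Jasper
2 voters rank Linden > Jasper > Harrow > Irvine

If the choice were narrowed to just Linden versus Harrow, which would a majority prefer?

Ballots ranking Linden above Harrow: 8+2 = 10.
Ballots ranking Harrow above Linden: 9.
Linden wins the head-to-head, 10–9.

Linden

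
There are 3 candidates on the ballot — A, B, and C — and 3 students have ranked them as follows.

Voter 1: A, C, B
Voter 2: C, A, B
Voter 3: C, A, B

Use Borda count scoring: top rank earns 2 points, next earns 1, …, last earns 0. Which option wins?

Borda scores:
  A: 2 + 1 + 1 = 4
  B: 0 + 0 + 0 = 0
  C: 1 + 2 + 2 = 5
C has the highest total.

C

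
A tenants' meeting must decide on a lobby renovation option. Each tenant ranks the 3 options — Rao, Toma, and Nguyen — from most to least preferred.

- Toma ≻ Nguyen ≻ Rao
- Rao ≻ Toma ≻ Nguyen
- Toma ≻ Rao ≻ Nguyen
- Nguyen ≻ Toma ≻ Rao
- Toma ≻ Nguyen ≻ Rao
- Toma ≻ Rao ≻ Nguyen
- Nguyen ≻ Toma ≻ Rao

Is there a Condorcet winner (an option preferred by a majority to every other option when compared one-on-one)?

Yes

Head-to-head results (7 voters total):
Rao vs Toma: Toma wins 6–1.
Rao vs Nguyen: Nguyen wins 4–3.
Toma vs Nguyen: Toma wins 5–2.
Toma beats each rival — Rao (6–1), Nguyen (5–2) — so Toma is the Condorcet winner.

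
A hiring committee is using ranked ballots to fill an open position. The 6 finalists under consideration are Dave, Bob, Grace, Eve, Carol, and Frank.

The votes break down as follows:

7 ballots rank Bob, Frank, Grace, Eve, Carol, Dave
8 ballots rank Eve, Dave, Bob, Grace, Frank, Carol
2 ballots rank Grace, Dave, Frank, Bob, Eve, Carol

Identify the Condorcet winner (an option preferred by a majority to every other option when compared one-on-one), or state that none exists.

Head-to-head results (17 voters total):
Dave vs Bob: Dave wins 10–7.
Dave vs Grace: Grace wins 9–8.
Dave vs Eve: Eve wins 15–2.
Dave vs Carol: Dave wins 10–7.
Dave vs Frank: Dave wins 10–7.
Bob vs Grace: Bob wins 15–2.
Bob vs Eve: Bob wins 9–8.
Bob vs Carol: Bob wins 17–0.
Bob vs Frank: Bob wins 15–2.
Grace vs Eve: Grace wins 9–8.
Grace vs Carol: Grace wins 17–0.
Grace vs Frank: Grace wins 10–7.
Eve vs Carol: Eve wins 17–0.
Eve vs Frank: Frank wins 9–8.
Carol vs Frank: Frank wins 17–0.
No candidate beats all others: Dave beats Bob beats Grace beats Dave, a majority cycle.

No Condorcet winner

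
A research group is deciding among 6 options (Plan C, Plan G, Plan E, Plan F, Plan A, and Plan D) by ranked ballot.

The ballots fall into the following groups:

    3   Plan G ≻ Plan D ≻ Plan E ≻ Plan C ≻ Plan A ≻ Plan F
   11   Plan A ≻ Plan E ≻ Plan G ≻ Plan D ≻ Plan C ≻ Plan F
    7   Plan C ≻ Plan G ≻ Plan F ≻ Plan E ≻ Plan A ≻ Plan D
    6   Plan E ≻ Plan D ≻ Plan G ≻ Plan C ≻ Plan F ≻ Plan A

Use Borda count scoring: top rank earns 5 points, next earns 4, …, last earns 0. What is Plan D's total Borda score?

Borda scores:
  Plan C: 3·2 + 11·1 + 7·5 + 6·2 = 64
  Plan G: 3·5 + 11·3 + 7·4 + 6·3 = 94
  Plan E: 3·3 + 11·4 + 7·2 + 6·5 = 97
  Plan F: 3·0 + 11·0 + 7·3 + 6·1 = 27
  Plan A: 3·1 + 11·5 + 7·1 + 6·0 = 65
  Plan D: 3·4 + 11·2 + 7·0 + 6·4 = 58

58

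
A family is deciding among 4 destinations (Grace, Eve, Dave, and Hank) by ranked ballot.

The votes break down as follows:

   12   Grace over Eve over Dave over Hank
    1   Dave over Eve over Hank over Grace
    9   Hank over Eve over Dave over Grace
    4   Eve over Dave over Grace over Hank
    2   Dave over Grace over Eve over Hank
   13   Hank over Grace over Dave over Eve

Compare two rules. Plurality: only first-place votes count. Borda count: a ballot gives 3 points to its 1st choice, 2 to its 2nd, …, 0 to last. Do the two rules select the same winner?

No

Plurality first-place counts: Grace 12, Eve 4, Dave 3, Hank 22 → Hank.
Borda totals: Grace 70, Eve 58, Dave 51, Hank 67 → Grace.
The two rules disagree: plurality picks Hank, Borda picks Grace.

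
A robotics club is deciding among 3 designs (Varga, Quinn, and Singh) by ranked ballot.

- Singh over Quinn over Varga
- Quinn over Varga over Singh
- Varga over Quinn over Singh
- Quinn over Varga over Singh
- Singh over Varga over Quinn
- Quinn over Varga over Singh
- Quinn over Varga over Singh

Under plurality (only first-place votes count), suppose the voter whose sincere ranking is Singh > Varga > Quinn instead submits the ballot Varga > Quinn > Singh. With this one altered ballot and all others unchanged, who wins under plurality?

First-place totals with the altered ballot: Varga 2, Quinn 4, Singh 1.
The winner is unchanged: still Quinn.

Quinn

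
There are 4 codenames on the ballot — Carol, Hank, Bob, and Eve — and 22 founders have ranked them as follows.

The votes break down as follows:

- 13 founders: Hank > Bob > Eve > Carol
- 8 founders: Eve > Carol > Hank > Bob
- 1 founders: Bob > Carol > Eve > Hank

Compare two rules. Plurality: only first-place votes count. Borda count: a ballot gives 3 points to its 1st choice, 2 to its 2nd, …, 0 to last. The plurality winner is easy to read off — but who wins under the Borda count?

Plurality first-place counts: Carol 0, Hank 13, Bob 1, Eve 8 → Hank.
Borda totals: Carol 18, Hank 47, Bob 29, Eve 38 → Hank.

Hank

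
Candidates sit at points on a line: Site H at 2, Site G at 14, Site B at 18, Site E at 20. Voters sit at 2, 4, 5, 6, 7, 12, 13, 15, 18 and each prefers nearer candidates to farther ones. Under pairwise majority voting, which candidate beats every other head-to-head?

With single-peaked preferences on a line, the Condorcet winner is the candidate closest to the median voter.
The median voter (position 7) is closest to Site H at 2.
Check: Site H vs Site E — voters closer to Site H: 5 of 9.

Site H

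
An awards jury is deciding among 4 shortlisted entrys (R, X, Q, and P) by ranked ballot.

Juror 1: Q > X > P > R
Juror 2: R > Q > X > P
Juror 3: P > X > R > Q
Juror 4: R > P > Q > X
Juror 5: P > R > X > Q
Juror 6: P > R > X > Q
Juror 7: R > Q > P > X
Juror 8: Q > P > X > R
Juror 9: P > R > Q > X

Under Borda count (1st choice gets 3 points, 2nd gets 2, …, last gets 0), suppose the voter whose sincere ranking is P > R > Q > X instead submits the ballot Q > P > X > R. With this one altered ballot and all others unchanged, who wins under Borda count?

Borda totals with the altered ballot: R 14, X 9, Q 14, P 17.
The winner is unchanged: still P.

P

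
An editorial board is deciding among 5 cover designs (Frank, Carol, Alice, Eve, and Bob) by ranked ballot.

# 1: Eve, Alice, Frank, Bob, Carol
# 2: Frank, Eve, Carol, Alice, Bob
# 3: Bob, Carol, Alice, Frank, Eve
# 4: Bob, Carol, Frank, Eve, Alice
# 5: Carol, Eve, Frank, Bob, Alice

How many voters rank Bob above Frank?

Ballots ranking Bob above Frank: 2.
Ballots ranking Frank above Bob: 3.
So 2 of 5 voters prefer Bob to Frank.

2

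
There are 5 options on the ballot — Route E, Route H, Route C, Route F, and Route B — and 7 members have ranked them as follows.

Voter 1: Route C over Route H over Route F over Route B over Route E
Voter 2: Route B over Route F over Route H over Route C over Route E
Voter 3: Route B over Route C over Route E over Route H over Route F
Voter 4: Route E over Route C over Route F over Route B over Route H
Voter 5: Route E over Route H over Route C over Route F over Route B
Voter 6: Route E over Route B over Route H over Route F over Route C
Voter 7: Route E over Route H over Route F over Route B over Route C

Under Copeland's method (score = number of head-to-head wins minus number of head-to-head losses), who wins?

Pairwise results:
  Route E vs Route H: Route E wins 5–2.
  Route E vs Route C: Route E wins 4–3.
  Route E vs Route F: Route E wins 5–2.
  Route E vs Route B: Route E wins 4–3.
  Route H vs Route C: Route H wins 4–3.
  Route H vs Route F: Route H wins 5–2.
  Route H vs Route B: Route B wins 4–3.
  Route C vs Route F: Route C wins 4–3.
  Route C vs Route B: Route B wins 4–3.
  Route F vs Route B: Route F wins 4–3.
Copeland scores (wins − losses):
  Route E: 4 − 0 = 4
  Route H: 2 − 2 = 0
  Route C: 1 − 3 = -2
  Route F: 1 − 3 = -2
  Route B: 2 − 2 = 0
Route E has the best Copeland score.

Route E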